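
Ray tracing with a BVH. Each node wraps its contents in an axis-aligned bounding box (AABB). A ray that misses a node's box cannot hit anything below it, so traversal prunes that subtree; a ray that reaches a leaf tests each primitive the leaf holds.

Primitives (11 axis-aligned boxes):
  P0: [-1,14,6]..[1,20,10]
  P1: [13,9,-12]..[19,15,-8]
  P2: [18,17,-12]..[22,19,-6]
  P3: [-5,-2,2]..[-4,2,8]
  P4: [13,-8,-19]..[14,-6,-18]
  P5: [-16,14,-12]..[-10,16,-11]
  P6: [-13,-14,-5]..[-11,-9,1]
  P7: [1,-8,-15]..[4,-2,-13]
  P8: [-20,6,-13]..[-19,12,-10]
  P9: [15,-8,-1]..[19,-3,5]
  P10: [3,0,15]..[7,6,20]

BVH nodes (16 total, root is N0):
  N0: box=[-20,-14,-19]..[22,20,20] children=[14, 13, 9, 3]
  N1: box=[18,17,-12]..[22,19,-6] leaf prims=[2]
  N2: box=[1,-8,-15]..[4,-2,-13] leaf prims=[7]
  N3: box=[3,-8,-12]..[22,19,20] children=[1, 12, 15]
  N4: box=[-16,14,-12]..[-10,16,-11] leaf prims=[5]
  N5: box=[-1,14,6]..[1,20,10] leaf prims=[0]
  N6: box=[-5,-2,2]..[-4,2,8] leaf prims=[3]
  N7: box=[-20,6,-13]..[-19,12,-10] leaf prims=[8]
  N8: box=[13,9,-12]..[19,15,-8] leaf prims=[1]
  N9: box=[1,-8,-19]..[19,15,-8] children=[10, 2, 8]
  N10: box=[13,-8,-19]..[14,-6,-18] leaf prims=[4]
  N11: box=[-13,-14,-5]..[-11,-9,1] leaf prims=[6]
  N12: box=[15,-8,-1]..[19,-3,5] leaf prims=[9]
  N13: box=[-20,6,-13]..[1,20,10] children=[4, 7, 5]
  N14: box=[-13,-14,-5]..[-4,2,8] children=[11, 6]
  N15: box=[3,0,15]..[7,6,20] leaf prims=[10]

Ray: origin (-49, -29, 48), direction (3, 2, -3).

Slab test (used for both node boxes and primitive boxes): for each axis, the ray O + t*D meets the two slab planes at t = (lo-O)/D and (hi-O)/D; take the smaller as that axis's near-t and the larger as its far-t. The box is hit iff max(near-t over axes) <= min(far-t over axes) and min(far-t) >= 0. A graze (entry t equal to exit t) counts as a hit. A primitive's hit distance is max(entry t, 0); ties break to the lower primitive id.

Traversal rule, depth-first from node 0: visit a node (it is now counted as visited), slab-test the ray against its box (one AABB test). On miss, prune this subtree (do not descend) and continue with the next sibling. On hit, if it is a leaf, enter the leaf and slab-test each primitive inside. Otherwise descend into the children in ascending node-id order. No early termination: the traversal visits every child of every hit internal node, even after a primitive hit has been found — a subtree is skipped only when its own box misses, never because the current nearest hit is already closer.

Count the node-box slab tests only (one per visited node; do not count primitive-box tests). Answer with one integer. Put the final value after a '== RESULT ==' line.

Traverse from the root:
N0 x:[29/3,71/3] y:[15/2,49/2] z:[28/3,67/3] -> hit [29/3,67/3], descend [3, 9, 13, 14]
  N3 x:[52/3,71/3] y:[21/2,24] z:[28/3,20] -> hit [52/3,20], descend [1, 12, 15]
    N1 x:[67/3,71/3] y:[23,24] z:[18,20] -> miss, prune
    N12 x:[64/3,68/3] y:[21/2,13] z:[43/3,49/3] -> miss, prune
    N15 x:[52/3,56/3] y:[29/2,35/2] z:[28/3,11] -> miss, prune
  N9 x:[50/3,68/3] y:[21/2,22] z:[56/3,67/3] -> hit [56/3,22], descend [2, 8, 10]
    N2 x:[50/3,53/3] y:[21/2,27/2] z:[61/3,21] -> miss, prune
    N8 x:[62/3,68/3] y:[19,22] z:[56/3,20] -> miss, prune
    N10 x:[62/3,21] y:[21/2,23/2] z:[22,67/3] -> miss, prune
  N13 x:[29/3,50/3] y:[35/2,49/2] z:[38/3,61/3] -> miss, prune
  N14 x:[12,15] y:[15/2,31/2] z:[40/3,53/3] -> hit [40/3,15], descend [6, 11]
    N6 x:[44/3,15] y:[27/2,31/2] z:[40/3,46/3] -> hit [44/3,15] leaf, test {P3@t=44/3}
    N11 x:[12,38/3] y:[15/2,10] z:[47/3,53/3] -> miss, prune

Summary -> nodes [0, 3, 1, 12, 15, 9, 2, 8, 10, 13, 14, 6, 11]; box-tests=13; leaf-entries=1; first=P3

== RESULT ==
13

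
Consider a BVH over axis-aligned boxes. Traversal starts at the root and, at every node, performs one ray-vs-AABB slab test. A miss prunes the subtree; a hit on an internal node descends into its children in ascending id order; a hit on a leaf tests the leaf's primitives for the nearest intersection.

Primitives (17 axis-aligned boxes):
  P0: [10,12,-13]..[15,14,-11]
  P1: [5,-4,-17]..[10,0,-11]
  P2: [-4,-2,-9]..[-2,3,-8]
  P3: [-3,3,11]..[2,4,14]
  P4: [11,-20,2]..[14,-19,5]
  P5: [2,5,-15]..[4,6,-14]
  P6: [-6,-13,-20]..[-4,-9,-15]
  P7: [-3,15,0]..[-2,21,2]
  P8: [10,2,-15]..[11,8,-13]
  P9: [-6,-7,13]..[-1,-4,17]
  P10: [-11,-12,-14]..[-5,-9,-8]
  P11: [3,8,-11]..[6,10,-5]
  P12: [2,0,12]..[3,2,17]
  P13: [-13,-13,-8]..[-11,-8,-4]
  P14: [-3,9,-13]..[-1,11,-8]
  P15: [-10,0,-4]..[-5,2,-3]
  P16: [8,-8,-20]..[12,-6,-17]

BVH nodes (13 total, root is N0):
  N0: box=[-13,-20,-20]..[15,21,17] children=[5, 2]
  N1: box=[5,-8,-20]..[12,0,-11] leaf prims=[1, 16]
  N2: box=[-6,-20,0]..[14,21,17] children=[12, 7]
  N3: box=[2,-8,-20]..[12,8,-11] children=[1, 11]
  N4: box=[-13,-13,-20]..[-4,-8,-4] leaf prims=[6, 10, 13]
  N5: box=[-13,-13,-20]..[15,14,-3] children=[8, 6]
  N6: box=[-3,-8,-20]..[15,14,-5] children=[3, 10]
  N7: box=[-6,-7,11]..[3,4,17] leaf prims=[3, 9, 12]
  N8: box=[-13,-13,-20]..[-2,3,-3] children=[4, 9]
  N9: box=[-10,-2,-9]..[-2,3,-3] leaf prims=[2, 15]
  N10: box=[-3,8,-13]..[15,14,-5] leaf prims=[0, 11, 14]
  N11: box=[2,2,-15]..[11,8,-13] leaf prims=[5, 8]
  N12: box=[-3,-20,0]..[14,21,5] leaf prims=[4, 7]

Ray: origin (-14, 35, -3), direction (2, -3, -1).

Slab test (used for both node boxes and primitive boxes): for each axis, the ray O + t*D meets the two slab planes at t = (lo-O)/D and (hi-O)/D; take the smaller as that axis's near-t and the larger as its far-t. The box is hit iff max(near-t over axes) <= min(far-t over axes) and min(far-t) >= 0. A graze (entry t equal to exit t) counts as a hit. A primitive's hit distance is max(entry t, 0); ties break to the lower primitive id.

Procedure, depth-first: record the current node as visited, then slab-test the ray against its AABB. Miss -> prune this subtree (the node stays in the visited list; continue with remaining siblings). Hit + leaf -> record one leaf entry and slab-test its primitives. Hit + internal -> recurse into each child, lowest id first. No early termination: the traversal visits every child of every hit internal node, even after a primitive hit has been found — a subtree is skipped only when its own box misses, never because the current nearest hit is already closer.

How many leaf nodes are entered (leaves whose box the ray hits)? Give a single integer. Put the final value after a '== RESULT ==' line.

Walk:
N0 x:[1/2,29/2] y:[14/3,55/3] z:[-20,17] -> hit [14/3,29/2], descend [2, 5]
  N2 x:[4,14] y:[14/3,55/3] z:[-20,-3] -> miss, prune
  N5 x:[1/2,29/2] y:[7,16] z:[0,17] -> hit [7,29/2], descend [6, 8]
    N6 x:[11/2,29/2] y:[7,43/3] z:[2,17] -> hit [7,43/3], descend [3, 10]
      N3 x:[8,13] y:[9,43/3] z:[8,17] -> hit [9,13], descend [1, 11]
        N1 x:[19/2,13] y:[35/3,43/3] z:[8,17] -> hit [35/3,13] leaf, test {P1@t=35/3, P16(miss)}
        N11 x:[8,25/2] y:[9,11] z:[10,12] -> hit [10,11] leaf, test {P5(miss), P8(miss)}
      N10 x:[11/2,29/2] y:[7,9] z:[2,10] -> hit [7,9] leaf, test {P0(miss), P11(miss), P14(miss)}
    N8 x:[1/2,6] y:[32/3,16] z:[0,17] -> miss, prune

Visited [0, 2, 5, 6, 3, 1, 11, 10, 8]. Tests: 9 box, 3 leaf. Nearest: P1.

== RESULT ==
3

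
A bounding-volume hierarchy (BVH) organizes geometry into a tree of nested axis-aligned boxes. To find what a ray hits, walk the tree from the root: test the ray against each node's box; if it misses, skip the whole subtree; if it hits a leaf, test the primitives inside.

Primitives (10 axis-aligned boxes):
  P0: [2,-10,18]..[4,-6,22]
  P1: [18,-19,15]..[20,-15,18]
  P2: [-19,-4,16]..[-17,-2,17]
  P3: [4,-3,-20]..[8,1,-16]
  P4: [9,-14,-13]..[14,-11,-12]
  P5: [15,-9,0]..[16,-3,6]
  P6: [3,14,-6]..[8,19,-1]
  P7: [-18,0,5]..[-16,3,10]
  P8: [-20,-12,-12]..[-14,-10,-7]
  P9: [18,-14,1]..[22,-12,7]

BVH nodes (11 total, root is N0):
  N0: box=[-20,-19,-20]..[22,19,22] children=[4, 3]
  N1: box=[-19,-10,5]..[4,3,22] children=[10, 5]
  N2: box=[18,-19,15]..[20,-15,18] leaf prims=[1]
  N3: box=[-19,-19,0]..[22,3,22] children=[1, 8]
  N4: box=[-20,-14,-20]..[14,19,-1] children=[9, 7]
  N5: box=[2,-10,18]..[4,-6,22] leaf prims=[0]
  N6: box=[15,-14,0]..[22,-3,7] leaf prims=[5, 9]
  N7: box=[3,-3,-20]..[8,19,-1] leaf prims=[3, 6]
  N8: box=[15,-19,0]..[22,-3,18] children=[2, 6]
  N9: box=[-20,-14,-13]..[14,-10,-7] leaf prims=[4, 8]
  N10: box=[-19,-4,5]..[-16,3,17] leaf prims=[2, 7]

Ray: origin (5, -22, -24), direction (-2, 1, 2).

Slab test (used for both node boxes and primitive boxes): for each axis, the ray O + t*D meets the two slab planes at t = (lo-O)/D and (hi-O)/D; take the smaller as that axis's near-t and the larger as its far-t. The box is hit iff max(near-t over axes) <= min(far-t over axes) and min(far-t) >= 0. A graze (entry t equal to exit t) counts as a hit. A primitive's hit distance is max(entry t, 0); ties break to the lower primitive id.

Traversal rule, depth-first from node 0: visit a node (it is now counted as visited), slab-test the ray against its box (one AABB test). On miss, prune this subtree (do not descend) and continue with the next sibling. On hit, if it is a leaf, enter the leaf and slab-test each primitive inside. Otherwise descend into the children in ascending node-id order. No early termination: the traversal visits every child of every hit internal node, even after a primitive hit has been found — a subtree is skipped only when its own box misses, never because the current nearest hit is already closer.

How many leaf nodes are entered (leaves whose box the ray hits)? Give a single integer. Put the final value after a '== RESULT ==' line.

Walk:
N0 x:[-17/2,25/2] y:[3,41] z:[2,23] -> hit [3,25/2], descend [3, 4]
  N3 x:[-17/2,12] y:[3,25] z:[12,23] -> hit [12,12], descend [1, 8]
    N1 x:[1/2,12] y:[12,25] z:[29/2,23] -> miss, prune
    N8 x:[-17/2,-5] y:[3,19] z:[12,21] -> miss, prune
  N4 x:[-9/2,25/2] y:[8,41] z:[2,23/2] -> hit [8,23/2], descend [7, 9]
    N7 x:[-3/2,1] y:[19,41] z:[2,23/2] -> miss, prune
    N9 x:[-9/2,25/2] y:[8,12] z:[11/2,17/2] -> hit [8,17/2] leaf, test {P4(miss), P8(miss)}

Visited [0, 3, 1, 8, 4, 7, 9]. Tests: 7 box, 1 leaf. Nearest: miss.

== RESULT ==
1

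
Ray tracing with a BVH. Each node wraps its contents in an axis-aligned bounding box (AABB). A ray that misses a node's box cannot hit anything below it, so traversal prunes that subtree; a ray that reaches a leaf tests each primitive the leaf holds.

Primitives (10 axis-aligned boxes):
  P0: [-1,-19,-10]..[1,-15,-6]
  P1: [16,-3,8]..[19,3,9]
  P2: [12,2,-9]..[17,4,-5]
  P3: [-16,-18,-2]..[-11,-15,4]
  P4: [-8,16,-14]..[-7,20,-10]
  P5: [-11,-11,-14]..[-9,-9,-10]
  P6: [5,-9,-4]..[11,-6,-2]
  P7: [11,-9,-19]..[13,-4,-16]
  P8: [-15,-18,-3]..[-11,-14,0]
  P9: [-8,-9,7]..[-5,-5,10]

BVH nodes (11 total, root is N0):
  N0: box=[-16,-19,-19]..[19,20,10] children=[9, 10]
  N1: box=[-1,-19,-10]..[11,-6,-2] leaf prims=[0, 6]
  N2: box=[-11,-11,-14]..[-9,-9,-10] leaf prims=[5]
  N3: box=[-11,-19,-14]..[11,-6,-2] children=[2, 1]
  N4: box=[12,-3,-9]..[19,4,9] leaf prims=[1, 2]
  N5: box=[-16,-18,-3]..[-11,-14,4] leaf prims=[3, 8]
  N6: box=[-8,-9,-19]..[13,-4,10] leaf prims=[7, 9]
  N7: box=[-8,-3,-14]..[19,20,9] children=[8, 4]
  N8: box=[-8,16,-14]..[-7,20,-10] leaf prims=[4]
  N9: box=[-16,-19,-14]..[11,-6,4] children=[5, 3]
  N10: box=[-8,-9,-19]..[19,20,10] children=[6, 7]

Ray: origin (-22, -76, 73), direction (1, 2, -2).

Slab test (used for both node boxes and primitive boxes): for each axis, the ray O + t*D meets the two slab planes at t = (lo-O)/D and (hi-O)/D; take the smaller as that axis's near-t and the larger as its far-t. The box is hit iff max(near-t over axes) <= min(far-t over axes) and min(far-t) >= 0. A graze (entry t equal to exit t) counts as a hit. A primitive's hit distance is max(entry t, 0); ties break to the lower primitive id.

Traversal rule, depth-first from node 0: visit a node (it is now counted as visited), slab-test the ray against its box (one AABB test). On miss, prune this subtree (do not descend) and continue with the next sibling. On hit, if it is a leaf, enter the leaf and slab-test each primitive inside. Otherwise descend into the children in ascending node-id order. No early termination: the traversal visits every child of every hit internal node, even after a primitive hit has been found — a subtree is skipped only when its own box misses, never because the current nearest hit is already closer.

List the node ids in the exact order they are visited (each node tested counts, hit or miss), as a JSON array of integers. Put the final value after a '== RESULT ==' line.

Traverse from the root:
N0 x:[6,41] y:[57/2,48] z:[63/2,46] -> hit [63/2,41], descend [9, 10]
  N9 x:[6,33] y:[57/2,35] z:[69/2,87/2] -> miss, prune
  N10 x:[14,41] y:[67/2,48] z:[63/2,46] -> hit [67/2,41], descend [6, 7]
    N6 x:[14,35] y:[67/2,36] z:[63/2,46] -> hit [67/2,35] leaf, test {P7(miss), P9(miss)}
    N7 x:[14,41] y:[73/2,48] z:[32,87/2] -> hit [73/2,41], descend [4, 8]
      N4 x:[34,41] y:[73/2,40] z:[32,41] -> hit [73/2,40] leaf, test {P1(miss), P2@t=39}
      N8 x:[14,15] y:[46,48] z:[83/2,87/2] -> miss, prune

Visited [0, 9, 10, 6, 7, 4, 8]. Tests: 7 box, 2 leaf. Nearest: P2.

== RESULT ==
[0, 9, 10, 6, 7, 4, 8]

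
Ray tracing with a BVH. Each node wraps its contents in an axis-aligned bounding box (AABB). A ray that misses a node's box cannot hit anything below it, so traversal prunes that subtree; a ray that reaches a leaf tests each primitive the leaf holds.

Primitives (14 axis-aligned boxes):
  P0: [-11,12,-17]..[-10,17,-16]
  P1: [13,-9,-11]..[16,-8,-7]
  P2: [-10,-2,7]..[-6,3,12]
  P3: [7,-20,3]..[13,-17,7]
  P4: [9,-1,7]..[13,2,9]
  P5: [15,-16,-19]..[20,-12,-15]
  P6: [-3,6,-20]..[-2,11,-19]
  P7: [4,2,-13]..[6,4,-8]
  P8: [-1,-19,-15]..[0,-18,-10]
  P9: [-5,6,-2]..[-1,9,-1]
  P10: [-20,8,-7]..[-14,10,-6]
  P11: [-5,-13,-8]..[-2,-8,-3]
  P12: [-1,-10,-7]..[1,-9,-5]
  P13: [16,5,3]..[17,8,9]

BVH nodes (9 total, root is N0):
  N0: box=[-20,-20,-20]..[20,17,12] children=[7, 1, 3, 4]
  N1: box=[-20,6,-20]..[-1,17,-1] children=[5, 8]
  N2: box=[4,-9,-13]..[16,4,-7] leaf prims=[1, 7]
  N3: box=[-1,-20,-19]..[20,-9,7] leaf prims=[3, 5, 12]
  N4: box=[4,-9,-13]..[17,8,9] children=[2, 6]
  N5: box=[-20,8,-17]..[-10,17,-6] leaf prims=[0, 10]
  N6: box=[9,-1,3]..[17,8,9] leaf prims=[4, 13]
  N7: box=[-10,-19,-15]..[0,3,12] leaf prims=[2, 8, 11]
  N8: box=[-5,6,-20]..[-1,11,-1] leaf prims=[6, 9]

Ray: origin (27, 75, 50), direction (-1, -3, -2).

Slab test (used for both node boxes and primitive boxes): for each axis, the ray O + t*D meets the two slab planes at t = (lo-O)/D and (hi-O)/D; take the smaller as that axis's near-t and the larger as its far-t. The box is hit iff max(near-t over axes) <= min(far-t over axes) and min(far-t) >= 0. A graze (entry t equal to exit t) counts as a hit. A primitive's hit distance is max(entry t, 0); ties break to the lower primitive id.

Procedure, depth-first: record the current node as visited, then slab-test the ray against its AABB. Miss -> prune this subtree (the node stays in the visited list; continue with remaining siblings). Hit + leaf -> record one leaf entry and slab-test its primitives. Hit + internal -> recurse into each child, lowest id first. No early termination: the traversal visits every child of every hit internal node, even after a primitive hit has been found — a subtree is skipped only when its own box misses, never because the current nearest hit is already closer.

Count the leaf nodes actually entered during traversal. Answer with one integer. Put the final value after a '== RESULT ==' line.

Traverse from the root:
N0 x:[7,47] y:[58/3,95/3] z:[19,35] -> hit [58/3,95/3], descend [1, 3, 4, 7]
  N1 x:[28,47] y:[58/3,23] z:[51/2,35] -> miss, prune
  N3 x:[7,28] y:[28,95/3] z:[43/2,69/2] -> hit [28,28] leaf, test {P3(miss), P5(miss), P12@t=28}
  N4 x:[10,23] y:[67/3,28] z:[41/2,63/2] -> hit [67/3,23], descend [2, 6]
    N2 x:[11,23] y:[71/3,28] z:[57/2,63/2] -> miss, prune
    N6 x:[10,18] y:[67/3,76/3] z:[41/2,47/2] -> miss, prune
  N7 x:[27,37] y:[24,94/3] z:[19,65/2] -> hit [27,94/3] leaf, test {P2(miss), P8(miss), P11@t=29}

order=[0, 1, 3, 4, 2, 6, 7]  |boxes|=7  |leaves|=2  hit=P12

== RESULT ==
2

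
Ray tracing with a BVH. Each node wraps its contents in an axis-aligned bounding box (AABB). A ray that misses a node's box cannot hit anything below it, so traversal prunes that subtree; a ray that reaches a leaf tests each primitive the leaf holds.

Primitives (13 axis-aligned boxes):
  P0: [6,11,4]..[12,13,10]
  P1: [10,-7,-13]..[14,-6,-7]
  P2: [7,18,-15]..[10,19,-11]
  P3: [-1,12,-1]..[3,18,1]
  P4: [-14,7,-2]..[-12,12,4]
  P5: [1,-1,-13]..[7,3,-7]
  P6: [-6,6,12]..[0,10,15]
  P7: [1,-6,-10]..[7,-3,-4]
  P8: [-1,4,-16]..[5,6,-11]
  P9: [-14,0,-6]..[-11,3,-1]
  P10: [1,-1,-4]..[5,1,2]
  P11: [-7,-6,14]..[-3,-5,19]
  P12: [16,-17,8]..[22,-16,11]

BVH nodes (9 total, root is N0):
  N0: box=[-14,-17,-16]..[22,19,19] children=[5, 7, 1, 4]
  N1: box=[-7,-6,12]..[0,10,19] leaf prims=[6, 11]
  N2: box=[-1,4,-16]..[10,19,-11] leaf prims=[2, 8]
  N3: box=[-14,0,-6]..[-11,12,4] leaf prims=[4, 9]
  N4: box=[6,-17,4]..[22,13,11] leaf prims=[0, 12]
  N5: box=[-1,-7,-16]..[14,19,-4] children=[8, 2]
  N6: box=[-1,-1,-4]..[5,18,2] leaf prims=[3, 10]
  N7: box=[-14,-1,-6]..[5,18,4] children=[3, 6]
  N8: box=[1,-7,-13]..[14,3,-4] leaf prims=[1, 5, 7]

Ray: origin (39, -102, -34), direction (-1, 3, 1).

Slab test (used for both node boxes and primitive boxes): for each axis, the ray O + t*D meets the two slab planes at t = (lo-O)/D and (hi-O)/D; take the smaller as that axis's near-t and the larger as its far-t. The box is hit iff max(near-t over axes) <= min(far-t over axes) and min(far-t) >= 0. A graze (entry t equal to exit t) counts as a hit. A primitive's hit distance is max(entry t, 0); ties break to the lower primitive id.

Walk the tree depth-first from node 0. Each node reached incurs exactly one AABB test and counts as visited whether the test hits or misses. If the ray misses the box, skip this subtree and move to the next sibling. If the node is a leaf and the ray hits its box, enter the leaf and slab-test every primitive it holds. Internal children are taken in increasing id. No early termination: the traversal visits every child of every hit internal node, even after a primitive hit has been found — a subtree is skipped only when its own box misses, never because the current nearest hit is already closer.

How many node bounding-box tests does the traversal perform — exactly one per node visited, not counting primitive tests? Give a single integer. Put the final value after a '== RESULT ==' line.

Walk:
N0 x:[17,53] y:[85/3,121/3] z:[18,53] -> hit [85/3,121/3], descend [1, 4, 5, 7]
  N1 x:[39,46] y:[32,112/3] z:[46,53] -> miss, prune
  N4 x:[17,33] y:[85/3,115/3] z:[38,45] -> miss, prune
  N5 x:[25,40] y:[95/3,121/3] z:[18,30] -> miss, prune
  N7 x:[34,53] y:[101/3,40] z:[28,38] -> hit [34,38], descend [3, 6]
    N3 x:[50,53] y:[34,38] z:[28,38] -> miss, prune
    N6 x:[34,40] y:[101/3,40] z:[30,36] -> hit [34,36] leaf, test {P3(miss), P10@t=34}

order=[0, 1, 4, 5, 7, 3, 6]  |boxes|=7  |leaves|=1  hit=P10

== RESULT ==
7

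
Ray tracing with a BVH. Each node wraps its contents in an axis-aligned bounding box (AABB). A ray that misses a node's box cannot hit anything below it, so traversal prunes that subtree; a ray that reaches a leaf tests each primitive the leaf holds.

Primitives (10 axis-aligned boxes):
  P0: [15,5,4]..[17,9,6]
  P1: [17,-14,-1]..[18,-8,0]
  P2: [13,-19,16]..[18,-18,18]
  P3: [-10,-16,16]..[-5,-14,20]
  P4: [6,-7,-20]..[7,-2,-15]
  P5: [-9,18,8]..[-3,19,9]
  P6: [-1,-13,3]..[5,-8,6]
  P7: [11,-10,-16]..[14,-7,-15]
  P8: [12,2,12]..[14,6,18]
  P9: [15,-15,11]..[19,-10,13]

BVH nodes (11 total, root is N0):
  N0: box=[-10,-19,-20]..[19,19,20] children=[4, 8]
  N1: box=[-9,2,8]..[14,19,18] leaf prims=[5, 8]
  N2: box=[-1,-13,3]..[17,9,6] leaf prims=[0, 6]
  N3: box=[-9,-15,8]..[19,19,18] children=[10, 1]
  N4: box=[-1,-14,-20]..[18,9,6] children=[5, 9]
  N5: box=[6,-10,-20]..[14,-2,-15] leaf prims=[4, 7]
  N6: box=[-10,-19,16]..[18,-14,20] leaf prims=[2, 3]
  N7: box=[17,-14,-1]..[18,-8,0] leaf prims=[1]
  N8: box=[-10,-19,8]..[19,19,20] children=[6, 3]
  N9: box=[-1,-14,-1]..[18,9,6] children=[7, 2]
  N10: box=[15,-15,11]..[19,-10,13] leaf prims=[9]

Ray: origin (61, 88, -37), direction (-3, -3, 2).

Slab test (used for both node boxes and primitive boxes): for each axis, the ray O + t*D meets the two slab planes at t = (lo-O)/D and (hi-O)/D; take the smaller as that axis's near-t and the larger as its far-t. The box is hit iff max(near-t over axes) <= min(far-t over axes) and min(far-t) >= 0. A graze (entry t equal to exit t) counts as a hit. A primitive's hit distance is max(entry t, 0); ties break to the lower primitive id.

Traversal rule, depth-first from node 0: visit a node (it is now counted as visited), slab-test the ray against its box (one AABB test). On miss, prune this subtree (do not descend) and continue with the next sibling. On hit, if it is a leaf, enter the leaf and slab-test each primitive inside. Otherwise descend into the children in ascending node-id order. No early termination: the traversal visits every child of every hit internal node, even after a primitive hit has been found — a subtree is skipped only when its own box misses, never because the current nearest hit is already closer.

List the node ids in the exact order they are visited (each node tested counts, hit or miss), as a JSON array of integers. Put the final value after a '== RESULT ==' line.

Traverse from the root:
N0 x:[14,71/3] y:[23,107/3] z:[17/2,57/2] -> hit [23,71/3], descend [4, 8]
  N4 x:[43/3,62/3] y:[79/3,34] z:[17/2,43/2] -> miss, prune
  N8 x:[14,71/3] y:[23,107/3] z:[45/2,57/2] -> hit [23,71/3], descend [3, 6]
    N3 x:[14,70/3] y:[23,103/3] z:[45/2,55/2] -> hit [23,70/3], descend [1, 10]
      N1 x:[47/3,70/3] y:[23,86/3] z:[45/2,55/2] -> hit [23,70/3] leaf, test {P5@t=23, P8(miss)}
      N10 x:[14,46/3] y:[98/3,103/3] z:[24,25] -> miss, prune
    N6 x:[43/3,71/3] y:[34,107/3] z:[53/2,57/2] -> miss, prune

7 AABB tests over nodes [0, 4, 8, 3, 1, 10, 6]; 1 leaf entered; closest P5.

== RESULT ==
[0, 4, 8, 3, 1, 10, 6]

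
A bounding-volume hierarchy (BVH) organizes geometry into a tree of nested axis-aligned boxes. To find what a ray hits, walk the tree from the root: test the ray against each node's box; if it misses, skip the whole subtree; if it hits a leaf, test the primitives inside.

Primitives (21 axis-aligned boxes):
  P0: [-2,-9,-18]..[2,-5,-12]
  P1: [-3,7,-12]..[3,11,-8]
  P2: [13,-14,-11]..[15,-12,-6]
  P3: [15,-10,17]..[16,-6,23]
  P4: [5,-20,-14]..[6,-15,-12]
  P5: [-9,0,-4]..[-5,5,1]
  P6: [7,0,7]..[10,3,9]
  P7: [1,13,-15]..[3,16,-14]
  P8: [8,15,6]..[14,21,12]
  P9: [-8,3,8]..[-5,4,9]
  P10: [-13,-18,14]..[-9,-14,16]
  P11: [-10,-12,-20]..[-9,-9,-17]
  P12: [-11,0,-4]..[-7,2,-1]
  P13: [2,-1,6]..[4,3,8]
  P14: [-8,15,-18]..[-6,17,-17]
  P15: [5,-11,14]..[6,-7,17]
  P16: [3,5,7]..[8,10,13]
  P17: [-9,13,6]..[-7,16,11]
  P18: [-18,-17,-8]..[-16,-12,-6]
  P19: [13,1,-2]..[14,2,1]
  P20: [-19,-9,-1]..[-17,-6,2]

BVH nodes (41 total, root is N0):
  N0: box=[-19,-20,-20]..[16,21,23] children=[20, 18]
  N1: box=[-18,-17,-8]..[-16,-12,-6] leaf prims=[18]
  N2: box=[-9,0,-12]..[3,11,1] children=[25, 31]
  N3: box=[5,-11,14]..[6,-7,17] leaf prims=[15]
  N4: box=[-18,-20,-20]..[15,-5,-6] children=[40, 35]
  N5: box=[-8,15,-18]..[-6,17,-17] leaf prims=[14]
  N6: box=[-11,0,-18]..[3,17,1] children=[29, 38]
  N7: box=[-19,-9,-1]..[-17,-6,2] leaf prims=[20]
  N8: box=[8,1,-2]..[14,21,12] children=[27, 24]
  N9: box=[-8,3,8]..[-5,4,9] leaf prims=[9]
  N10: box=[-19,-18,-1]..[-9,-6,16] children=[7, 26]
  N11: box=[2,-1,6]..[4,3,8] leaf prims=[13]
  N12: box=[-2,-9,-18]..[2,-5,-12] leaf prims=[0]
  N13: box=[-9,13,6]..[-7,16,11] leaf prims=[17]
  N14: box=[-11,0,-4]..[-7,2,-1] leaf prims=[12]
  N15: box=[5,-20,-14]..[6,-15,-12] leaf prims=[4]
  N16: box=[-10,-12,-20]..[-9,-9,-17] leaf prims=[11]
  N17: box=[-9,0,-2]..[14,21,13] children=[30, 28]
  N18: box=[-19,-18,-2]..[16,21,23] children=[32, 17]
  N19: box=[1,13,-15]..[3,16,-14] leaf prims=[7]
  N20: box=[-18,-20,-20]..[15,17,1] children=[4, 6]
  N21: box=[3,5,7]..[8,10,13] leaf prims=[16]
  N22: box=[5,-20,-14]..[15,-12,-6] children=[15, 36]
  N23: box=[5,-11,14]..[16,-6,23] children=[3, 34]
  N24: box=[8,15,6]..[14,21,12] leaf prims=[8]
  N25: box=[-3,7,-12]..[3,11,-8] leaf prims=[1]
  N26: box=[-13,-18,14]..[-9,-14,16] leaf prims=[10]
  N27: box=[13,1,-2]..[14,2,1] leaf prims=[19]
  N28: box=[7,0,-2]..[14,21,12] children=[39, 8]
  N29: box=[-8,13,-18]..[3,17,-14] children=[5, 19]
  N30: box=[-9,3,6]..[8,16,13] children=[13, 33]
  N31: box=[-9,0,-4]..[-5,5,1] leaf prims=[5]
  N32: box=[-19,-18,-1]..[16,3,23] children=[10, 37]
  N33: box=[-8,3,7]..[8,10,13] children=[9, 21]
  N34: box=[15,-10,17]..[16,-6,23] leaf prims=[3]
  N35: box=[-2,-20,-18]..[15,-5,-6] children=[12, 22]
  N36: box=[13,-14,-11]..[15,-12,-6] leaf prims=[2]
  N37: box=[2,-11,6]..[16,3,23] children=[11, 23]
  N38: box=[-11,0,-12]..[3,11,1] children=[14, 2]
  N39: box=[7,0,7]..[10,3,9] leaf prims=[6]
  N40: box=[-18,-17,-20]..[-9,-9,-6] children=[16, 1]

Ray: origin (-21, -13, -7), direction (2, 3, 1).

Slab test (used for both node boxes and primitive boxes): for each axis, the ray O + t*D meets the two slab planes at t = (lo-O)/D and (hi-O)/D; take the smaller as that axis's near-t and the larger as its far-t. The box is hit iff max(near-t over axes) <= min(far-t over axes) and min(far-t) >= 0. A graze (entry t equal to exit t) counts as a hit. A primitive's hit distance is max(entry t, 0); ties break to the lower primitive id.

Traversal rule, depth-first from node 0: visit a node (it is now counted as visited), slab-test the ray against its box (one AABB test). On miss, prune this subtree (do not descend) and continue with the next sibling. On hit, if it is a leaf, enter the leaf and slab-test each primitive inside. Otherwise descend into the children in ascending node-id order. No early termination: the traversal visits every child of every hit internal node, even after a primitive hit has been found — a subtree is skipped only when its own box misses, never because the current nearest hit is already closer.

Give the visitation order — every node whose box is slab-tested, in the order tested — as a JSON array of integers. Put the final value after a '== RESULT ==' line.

Traverse from the root:
N0 x:[1,37/2] y:[-7/3,34/3] z:[-13,30] -> hit [1,34/3], descend [18, 20]
  N18 x:[1,37/2] y:[-5/3,34/3] z:[5,30] -> hit [5,34/3], descend [17, 32]
    N17 x:[6,35/2] y:[13/3,34/3] z:[5,20] -> hit [6,34/3], descend [28, 30]
      N28 x:[14,35/2] y:[13/3,34/3] z:[5,19] -> miss, prune
      N30 x:[6,29/2] y:[16/3,29/3] z:[13,20] -> miss, prune
    N32 x:[1,37/2] y:[-5/3,16/3] z:[6,30] -> miss, prune
  N20 x:[3/2,18] y:[-7/3,10] z:[-13,8] -> hit [3/2,8], descend [4, 6]
    N4 x:[3/2,18] y:[-7/3,8/3] z:[-13,1] -> miss, prune
    N6 x:[5,12] y:[13/3,10] z:[-11,8] -> hit [5,8], descend [29, 38]
      N29 x:[13/2,12] y:[26/3,10] z:[-11,-7] -> miss, prune
      N38 x:[5,12] y:[13/3,8] z:[-5,8] -> hit [5,8], descend [2, 14]
        N2 x:[6,12] y:[13/3,8] z:[-5,8] -> hit [6,8], descend [25, 31]
          N25 x:[9,12] y:[20/3,8] z:[-5,-1] -> miss, prune
          N31 x:[6,8] y:[13/3,6] z:[3,8] -> hit [6,6] leaf, test {P5@t=6}
        N14 x:[5,7] y:[13/3,5] z:[3,6] -> hit [5,5] leaf, test {P12@t=5}

Summary -> nodes [0, 18, 17, 28, 30, 32, 20, 4, 6, 29, 38, 2, 25, 31, 14]; box-tests=15; leaf-entries=2; first=P12

== RESULT ==
[0, 18, 17, 28, 30, 32, 20, 4, 6, 29, 38, 2, 25, 31, 14]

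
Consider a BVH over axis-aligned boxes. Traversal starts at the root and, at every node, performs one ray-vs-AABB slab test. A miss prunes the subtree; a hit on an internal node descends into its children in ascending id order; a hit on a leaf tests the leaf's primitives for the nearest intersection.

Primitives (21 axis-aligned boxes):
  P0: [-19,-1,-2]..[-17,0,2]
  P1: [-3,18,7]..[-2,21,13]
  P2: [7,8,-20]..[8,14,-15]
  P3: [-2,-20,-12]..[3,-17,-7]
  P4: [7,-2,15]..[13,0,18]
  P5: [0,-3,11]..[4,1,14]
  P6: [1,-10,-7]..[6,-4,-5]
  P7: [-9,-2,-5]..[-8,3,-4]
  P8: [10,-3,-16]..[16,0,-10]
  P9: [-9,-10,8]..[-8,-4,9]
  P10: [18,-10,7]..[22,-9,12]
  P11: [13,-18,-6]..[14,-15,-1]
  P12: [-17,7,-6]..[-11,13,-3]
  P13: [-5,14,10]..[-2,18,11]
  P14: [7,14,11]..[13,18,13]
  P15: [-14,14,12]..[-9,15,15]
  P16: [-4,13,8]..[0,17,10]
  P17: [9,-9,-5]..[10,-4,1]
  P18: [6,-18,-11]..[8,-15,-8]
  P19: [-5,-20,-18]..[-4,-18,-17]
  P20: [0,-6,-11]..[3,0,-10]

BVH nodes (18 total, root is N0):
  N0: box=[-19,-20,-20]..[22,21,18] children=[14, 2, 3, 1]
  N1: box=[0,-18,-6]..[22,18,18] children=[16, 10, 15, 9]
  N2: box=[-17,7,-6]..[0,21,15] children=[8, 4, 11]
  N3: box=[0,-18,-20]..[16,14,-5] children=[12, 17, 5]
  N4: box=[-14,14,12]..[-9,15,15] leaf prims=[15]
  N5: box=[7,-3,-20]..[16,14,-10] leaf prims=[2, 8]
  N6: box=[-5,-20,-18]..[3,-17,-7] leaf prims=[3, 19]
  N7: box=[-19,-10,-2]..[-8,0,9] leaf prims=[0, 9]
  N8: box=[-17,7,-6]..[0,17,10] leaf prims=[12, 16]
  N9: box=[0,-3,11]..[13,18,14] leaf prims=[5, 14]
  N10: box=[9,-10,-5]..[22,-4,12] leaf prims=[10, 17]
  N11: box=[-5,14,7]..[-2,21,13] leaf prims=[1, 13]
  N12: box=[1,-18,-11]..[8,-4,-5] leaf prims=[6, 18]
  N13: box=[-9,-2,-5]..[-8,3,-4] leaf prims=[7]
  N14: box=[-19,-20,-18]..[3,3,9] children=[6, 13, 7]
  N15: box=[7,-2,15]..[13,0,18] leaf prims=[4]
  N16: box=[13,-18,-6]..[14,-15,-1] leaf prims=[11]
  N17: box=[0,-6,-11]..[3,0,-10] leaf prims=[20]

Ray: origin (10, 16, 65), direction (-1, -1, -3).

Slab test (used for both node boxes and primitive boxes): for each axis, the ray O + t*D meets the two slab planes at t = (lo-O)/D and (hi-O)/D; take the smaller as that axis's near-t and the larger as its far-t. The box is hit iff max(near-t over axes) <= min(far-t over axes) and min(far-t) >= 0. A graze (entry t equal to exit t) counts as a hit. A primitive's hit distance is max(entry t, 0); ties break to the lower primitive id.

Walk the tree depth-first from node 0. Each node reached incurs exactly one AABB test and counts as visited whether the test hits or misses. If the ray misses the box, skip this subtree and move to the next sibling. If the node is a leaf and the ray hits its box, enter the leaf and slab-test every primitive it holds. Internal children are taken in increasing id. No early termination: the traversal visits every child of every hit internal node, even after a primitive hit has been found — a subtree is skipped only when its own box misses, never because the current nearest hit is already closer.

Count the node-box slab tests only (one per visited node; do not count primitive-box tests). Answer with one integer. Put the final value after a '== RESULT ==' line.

Traverse from the root:
N0 x:[-12,29] y:[-5,36] z:[47/3,85/3] -> hit [47/3,85/3], descend [1, 2, 3, 14]
  N1 x:[-12,10] y:[-2,34] z:[47/3,71/3] -> miss, prune
  N2 x:[10,27] y:[-5,9] z:[50/3,71/3] -> miss, prune
  N3 x:[-6,10] y:[2,34] z:[70/3,85/3] -> miss, prune
  N14 x:[7,29] y:[13,36] z:[56/3,83/3] -> hit [56/3,83/3], descend [6, 7, 13]
    N6 x:[7,15] y:[33,36] z:[24,83/3] -> miss, prune
    N7 x:[18,29] y:[16,26] z:[56/3,67/3] -> hit [56/3,67/3] leaf, test {P0(miss), P9(miss)}
    N13 x:[18,19] y:[13,18] z:[23,70/3] -> miss, prune

Summary -> nodes [0, 1, 2, 3, 14, 6, 7, 13]; box-tests=8; leaf-entries=1; first=miss

== RESULT ==
8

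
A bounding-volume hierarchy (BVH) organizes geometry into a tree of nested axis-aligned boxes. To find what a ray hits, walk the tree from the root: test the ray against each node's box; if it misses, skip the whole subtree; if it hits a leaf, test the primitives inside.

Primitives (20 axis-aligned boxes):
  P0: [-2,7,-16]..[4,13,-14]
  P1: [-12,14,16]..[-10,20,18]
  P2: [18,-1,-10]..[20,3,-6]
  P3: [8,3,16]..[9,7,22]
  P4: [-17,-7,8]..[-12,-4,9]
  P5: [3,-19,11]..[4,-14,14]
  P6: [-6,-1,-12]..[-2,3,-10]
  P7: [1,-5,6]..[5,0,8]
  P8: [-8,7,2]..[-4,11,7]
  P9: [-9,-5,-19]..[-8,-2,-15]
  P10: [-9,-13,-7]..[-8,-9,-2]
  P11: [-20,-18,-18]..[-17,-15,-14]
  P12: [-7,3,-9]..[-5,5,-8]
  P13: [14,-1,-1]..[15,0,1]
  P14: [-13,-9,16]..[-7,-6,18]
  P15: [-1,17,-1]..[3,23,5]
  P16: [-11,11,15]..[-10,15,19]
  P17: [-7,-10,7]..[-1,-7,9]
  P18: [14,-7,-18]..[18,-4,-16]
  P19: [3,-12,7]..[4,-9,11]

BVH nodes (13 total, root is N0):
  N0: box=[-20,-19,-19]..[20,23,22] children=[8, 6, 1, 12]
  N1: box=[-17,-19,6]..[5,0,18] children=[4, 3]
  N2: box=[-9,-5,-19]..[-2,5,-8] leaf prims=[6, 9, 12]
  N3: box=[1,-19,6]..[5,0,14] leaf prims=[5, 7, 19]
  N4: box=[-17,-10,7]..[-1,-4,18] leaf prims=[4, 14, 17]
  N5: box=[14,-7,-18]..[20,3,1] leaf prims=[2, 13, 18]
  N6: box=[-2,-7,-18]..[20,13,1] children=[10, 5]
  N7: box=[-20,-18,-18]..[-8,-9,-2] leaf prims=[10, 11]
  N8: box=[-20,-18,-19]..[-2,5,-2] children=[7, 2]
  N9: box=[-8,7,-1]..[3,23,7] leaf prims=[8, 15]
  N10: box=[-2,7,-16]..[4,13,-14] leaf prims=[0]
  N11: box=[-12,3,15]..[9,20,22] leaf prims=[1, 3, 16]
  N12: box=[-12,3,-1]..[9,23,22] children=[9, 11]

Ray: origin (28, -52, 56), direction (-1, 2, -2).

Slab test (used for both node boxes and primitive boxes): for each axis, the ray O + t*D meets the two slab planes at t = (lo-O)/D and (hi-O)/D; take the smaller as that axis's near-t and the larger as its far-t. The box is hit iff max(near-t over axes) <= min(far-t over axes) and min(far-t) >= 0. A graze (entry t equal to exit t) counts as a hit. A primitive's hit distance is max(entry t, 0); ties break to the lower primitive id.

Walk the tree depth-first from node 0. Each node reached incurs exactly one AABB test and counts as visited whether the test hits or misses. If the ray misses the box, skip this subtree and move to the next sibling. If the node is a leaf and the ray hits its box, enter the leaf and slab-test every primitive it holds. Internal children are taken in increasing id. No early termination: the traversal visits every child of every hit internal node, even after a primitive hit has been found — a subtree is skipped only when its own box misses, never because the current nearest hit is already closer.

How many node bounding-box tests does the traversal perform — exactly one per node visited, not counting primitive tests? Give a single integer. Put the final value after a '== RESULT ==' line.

Traverse from the root:
N0 x:[8,48] y:[33/2,75/2] z:[17,75/2] -> hit [17,75/2], descend [1, 6, 8, 12]
  N1 x:[23,45] y:[33/2,26] z:[19,25] -> hit [23,25], descend [3, 4]
    N3 x:[23,27] y:[33/2,26] z:[21,25] -> hit [23,25] leaf, test {P5(miss), P7@t=24, P19(miss)}
    N4 x:[29,45] y:[21,24] z:[19,49/2] -> miss, prune
  N6 x:[8,30] y:[45/2,65/2] z:[55/2,37] -> hit [55/2,30], descend [5, 10]
    N5 x:[8,14] y:[45/2,55/2] z:[55/2,37] -> miss, prune
    N10 x:[24,30] y:[59/2,65/2] z:[35,36] -> miss, prune
  N8 x:[30,48] y:[17,57/2] z:[29,75/2] -> miss, prune
  N12 x:[19,40] y:[55/2,75/2] z:[17,57/2] -> hit [55/2,57/2], descend [9, 11]
    N9 x:[25,36] y:[59/2,75/2] z:[49/2,57/2] -> miss, prune
    N11 x:[19,40] y:[55/2,36] z:[17,41/2] -> miss, prune

11 AABB tests over nodes [0, 1, 3, 4, 6, 5, 10, 8, 12, 9, 11]; 1 leaf entered; closest P7.

== RESULT ==
11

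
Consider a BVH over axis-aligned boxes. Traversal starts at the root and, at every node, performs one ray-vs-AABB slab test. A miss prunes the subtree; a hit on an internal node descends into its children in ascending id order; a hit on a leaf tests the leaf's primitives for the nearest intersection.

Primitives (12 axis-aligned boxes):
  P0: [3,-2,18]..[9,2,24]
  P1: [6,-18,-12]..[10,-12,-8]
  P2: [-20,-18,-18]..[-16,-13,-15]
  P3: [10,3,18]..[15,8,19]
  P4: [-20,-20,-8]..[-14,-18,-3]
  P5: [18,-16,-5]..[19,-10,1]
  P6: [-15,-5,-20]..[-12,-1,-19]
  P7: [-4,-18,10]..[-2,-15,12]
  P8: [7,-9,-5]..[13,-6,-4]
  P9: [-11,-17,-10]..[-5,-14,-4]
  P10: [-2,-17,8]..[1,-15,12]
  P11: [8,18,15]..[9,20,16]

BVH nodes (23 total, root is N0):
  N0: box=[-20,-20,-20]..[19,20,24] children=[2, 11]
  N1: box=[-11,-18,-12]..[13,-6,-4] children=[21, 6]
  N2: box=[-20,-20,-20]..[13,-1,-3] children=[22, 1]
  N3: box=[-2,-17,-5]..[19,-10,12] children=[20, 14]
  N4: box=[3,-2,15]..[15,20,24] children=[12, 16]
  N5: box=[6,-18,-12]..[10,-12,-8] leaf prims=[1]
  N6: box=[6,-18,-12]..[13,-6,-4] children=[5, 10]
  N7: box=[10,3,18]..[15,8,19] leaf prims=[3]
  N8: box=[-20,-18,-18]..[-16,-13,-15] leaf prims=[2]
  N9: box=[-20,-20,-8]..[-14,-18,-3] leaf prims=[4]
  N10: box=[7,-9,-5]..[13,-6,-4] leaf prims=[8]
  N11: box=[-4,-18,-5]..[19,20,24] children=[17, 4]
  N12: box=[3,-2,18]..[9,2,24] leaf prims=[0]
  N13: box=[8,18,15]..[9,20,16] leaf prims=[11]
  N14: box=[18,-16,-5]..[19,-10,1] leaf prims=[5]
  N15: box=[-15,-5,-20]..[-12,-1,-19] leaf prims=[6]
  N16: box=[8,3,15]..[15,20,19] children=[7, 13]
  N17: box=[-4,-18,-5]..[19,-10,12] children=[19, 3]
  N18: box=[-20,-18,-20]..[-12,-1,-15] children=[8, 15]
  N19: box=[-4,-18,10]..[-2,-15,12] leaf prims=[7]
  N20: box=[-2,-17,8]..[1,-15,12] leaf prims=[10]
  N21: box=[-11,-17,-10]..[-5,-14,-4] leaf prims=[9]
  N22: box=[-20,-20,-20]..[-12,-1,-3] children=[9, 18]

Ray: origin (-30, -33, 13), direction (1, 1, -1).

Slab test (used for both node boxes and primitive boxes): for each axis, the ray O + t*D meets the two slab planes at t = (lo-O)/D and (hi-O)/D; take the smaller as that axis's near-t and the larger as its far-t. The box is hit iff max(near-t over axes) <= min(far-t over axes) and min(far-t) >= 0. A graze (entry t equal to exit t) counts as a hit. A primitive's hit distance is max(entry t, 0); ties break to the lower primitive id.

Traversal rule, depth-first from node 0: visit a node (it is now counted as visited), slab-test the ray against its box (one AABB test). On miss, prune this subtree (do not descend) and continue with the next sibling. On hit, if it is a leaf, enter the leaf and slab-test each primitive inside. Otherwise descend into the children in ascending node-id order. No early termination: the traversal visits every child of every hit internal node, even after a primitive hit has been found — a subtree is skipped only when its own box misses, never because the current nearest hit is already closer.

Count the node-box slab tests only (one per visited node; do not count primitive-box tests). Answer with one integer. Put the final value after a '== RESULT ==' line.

Traverse from the root:
N0 x:[10,49] y:[13,53] z:[-11,33] -> hit [13,33], descend [2, 11]
  N2 x:[10,43] y:[13,32] z:[16,33] -> hit [16,32], descend [1, 22]
    N1 x:[19,43] y:[15,27] z:[17,25] -> hit [19,25], descend [6, 21]
      N6 x:[36,43] y:[15,27] z:[17,25] -> miss, prune
      N21 x:[19,25] y:[16,19] z:[17,23] -> hit [19,19] leaf, test {P9@t=19}
    N22 x:[10,18] y:[13,32] z:[16,33] -> hit [16,18], descend [9, 18]
      N9 x:[10,16] y:[13,15] z:[16,21] -> miss, prune
      N18 x:[10,18] y:[15,32] z:[28,33] -> miss, prune
  N11 x:[26,49] y:[15,53] z:[-11,18] -> miss, prune

9 AABB tests over nodes [0, 2, 1, 6, 21, 22, 9, 18, 11]; 1 leaf entered; closest P9.

== RESULT ==
9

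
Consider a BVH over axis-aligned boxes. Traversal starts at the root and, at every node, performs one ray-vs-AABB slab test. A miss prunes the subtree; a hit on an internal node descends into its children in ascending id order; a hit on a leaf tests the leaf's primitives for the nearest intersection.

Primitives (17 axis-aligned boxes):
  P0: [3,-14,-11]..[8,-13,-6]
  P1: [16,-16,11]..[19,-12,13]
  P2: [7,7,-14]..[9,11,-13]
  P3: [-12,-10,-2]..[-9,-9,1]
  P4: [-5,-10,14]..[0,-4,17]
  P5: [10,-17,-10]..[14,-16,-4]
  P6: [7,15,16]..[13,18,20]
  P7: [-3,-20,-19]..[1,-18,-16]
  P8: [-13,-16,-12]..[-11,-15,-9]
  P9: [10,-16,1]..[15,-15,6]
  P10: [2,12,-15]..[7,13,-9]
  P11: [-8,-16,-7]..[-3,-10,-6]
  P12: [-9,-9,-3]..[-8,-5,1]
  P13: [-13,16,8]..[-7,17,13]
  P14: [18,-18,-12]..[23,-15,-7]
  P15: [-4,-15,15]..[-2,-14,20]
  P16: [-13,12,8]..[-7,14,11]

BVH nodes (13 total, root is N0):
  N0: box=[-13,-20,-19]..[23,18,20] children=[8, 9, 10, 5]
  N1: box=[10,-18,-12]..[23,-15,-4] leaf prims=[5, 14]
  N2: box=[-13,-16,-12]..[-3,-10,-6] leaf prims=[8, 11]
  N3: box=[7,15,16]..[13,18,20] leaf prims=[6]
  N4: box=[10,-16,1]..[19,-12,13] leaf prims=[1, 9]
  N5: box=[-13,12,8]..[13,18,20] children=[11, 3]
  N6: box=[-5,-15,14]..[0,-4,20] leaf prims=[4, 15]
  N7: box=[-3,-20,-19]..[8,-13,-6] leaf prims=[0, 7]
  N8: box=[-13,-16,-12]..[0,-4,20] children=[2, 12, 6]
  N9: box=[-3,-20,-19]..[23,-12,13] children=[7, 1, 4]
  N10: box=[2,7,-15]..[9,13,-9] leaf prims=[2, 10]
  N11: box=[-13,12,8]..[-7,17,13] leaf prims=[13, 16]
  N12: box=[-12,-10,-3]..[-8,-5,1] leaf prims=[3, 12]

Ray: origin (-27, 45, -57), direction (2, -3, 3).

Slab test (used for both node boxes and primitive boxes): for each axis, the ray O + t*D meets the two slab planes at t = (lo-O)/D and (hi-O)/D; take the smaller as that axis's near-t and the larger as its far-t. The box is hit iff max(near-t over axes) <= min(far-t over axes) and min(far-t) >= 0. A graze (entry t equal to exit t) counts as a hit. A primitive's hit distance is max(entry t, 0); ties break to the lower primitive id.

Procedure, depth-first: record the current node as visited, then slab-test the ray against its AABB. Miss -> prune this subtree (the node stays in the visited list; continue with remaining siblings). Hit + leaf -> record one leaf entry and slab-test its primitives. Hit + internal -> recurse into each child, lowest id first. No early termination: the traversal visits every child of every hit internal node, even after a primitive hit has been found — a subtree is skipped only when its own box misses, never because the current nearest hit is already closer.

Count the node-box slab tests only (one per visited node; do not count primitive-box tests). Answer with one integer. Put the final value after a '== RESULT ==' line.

Walk:
N0 x:[7,25] y:[9,65/3] z:[38/3,77/3] -> hit [38/3,65/3], descend [5, 8, 9, 10]
  N5 x:[7,20] y:[9,11] z:[65/3,77/3] -> miss, prune
  N8 x:[7,27/2] y:[49/3,61/3] z:[15,77/3] -> miss, prune
  N9 x:[12,25] y:[19,65/3] z:[38/3,70/3] -> hit [19,65/3], descend [1, 4, 7]
    N1 x:[37/2,25] y:[20,21] z:[15,53/3] -> miss, prune
    N4 x:[37/2,23] y:[19,61/3] z:[58/3,70/3] -> hit [58/3,61/3] leaf, test {P1(miss), P9@t=20}
    N7 x:[12,35/2] y:[58/3,65/3] z:[38/3,17] -> miss, prune
  N10 x:[29/2,18] y:[32/3,38/3] z:[14,16] -> miss, prune

Summary -> nodes [0, 5, 8, 9, 1, 4, 7, 10]; box-tests=8; leaf-entries=1; first=P9

== RESULT ==
8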